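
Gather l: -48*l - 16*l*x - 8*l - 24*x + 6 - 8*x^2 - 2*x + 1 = l*(-16*x - 56) - 8*x^2 - 26*x + 7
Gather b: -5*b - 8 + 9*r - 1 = -5*b + 9*r - 9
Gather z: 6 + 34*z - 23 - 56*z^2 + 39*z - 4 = -56*z^2 + 73*z - 21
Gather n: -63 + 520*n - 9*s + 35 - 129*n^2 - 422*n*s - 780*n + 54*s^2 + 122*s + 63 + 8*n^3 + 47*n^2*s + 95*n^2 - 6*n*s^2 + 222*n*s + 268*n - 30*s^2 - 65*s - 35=8*n^3 + n^2*(47*s - 34) + n*(-6*s^2 - 200*s + 8) + 24*s^2 + 48*s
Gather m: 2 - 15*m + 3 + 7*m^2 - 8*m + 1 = 7*m^2 - 23*m + 6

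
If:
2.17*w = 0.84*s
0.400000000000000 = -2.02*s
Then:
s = -0.20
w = -0.08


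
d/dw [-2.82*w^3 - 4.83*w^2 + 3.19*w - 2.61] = -8.46*w^2 - 9.66*w + 3.19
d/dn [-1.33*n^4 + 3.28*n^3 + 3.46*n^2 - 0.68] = n*(-5.32*n^2 + 9.84*n + 6.92)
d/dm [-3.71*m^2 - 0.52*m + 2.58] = -7.42*m - 0.52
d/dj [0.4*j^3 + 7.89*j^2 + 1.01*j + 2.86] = 1.2*j^2 + 15.78*j + 1.01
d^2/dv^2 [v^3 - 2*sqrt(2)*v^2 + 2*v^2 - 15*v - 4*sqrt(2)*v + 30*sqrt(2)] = 6*v - 4*sqrt(2) + 4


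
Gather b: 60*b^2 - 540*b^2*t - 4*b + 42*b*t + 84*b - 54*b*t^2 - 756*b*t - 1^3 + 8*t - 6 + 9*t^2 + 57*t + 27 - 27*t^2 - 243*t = b^2*(60 - 540*t) + b*(-54*t^2 - 714*t + 80) - 18*t^2 - 178*t + 20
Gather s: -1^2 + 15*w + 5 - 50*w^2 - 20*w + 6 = -50*w^2 - 5*w + 10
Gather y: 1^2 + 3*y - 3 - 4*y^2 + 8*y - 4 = -4*y^2 + 11*y - 6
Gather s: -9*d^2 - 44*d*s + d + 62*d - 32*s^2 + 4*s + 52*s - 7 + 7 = -9*d^2 + 63*d - 32*s^2 + s*(56 - 44*d)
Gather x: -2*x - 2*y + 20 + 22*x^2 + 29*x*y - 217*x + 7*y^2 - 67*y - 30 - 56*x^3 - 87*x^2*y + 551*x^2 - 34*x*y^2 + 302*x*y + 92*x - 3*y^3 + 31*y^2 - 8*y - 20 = -56*x^3 + x^2*(573 - 87*y) + x*(-34*y^2 + 331*y - 127) - 3*y^3 + 38*y^2 - 77*y - 30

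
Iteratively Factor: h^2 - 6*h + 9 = (h - 3)*(h - 3)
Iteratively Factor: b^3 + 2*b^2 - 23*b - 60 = (b + 3)*(b^2 - b - 20) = (b + 3)*(b + 4)*(b - 5)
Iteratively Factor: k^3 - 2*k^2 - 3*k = (k + 1)*(k^2 - 3*k) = k*(k + 1)*(k - 3)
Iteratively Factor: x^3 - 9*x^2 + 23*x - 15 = (x - 1)*(x^2 - 8*x + 15) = (x - 5)*(x - 1)*(x - 3)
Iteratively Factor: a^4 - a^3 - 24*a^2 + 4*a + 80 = (a - 5)*(a^3 + 4*a^2 - 4*a - 16) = (a - 5)*(a - 2)*(a^2 + 6*a + 8) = (a - 5)*(a - 2)*(a + 4)*(a + 2)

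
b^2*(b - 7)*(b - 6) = b^4 - 13*b^3 + 42*b^2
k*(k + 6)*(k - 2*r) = k^3 - 2*k^2*r + 6*k^2 - 12*k*r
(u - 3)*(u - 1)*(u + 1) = u^3 - 3*u^2 - u + 3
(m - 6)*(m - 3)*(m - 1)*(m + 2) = m^4 - 8*m^3 + 7*m^2 + 36*m - 36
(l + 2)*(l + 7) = l^2 + 9*l + 14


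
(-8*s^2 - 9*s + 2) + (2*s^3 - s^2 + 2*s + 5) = 2*s^3 - 9*s^2 - 7*s + 7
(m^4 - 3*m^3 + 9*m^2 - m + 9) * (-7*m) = -7*m^5 + 21*m^4 - 63*m^3 + 7*m^2 - 63*m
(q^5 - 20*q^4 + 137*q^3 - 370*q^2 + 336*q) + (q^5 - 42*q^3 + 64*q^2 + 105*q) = 2*q^5 - 20*q^4 + 95*q^3 - 306*q^2 + 441*q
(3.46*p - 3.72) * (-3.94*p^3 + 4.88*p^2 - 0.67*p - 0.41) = -13.6324*p^4 + 31.5416*p^3 - 20.4718*p^2 + 1.0738*p + 1.5252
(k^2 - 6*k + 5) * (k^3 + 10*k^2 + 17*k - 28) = k^5 + 4*k^4 - 38*k^3 - 80*k^2 + 253*k - 140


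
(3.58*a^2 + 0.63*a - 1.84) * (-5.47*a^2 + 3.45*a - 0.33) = -19.5826*a^4 + 8.9049*a^3 + 11.0569*a^2 - 6.5559*a + 0.6072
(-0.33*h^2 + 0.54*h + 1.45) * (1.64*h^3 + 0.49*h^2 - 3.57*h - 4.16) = -0.5412*h^5 + 0.7239*h^4 + 3.8207*h^3 + 0.1555*h^2 - 7.4229*h - 6.032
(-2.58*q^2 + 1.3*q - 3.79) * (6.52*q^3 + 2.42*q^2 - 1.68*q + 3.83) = -16.8216*q^5 + 2.2324*q^4 - 17.2304*q^3 - 21.2372*q^2 + 11.3462*q - 14.5157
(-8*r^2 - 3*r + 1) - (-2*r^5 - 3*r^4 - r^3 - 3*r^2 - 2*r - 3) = 2*r^5 + 3*r^4 + r^3 - 5*r^2 - r + 4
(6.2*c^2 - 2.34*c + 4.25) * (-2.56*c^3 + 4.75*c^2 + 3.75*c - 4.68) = -15.872*c^5 + 35.4404*c^4 + 1.255*c^3 - 17.6035*c^2 + 26.8887*c - 19.89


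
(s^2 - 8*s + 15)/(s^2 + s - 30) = (s - 3)/(s + 6)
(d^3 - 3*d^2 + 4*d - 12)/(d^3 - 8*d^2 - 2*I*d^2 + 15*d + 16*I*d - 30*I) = (d + 2*I)/(d - 5)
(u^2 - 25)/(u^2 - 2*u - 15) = (u + 5)/(u + 3)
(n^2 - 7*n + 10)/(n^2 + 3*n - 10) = (n - 5)/(n + 5)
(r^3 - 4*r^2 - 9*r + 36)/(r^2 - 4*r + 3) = (r^2 - r - 12)/(r - 1)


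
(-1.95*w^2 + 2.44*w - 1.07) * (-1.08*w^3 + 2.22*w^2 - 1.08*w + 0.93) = 2.106*w^5 - 6.9642*w^4 + 8.6784*w^3 - 6.8241*w^2 + 3.4248*w - 0.9951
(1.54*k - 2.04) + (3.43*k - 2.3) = 4.97*k - 4.34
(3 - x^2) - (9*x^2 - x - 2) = -10*x^2 + x + 5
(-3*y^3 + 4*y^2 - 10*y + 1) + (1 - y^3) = -4*y^3 + 4*y^2 - 10*y + 2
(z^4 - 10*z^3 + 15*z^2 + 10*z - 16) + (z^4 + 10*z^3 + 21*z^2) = 2*z^4 + 36*z^2 + 10*z - 16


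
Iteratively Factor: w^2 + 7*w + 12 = (w + 3)*(w + 4)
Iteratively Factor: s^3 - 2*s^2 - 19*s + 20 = (s + 4)*(s^2 - 6*s + 5) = (s - 1)*(s + 4)*(s - 5)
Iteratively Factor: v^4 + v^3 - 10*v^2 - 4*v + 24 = (v + 3)*(v^3 - 2*v^2 - 4*v + 8) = (v - 2)*(v + 3)*(v^2 - 4) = (v - 2)^2*(v + 3)*(v + 2)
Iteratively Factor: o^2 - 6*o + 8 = (o - 4)*(o - 2)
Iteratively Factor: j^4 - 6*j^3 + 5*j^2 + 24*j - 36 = (j - 3)*(j^3 - 3*j^2 - 4*j + 12) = (j - 3)^2*(j^2 - 4) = (j - 3)^2*(j - 2)*(j + 2)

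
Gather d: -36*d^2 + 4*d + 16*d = -36*d^2 + 20*d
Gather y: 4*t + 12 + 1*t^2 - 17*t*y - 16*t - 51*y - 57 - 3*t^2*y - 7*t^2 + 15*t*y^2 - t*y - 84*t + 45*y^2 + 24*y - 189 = -6*t^2 - 96*t + y^2*(15*t + 45) + y*(-3*t^2 - 18*t - 27) - 234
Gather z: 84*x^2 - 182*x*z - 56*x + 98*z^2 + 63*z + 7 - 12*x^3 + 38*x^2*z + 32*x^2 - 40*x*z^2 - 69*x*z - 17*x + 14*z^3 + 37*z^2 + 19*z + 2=-12*x^3 + 116*x^2 - 73*x + 14*z^3 + z^2*(135 - 40*x) + z*(38*x^2 - 251*x + 82) + 9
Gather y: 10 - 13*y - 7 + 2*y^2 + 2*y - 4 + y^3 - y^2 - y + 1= y^3 + y^2 - 12*y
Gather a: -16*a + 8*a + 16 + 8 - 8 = 16 - 8*a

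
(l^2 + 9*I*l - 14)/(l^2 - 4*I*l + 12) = (l + 7*I)/(l - 6*I)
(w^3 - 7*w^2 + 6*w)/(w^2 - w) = w - 6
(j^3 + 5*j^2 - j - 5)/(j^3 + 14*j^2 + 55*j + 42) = (j^2 + 4*j - 5)/(j^2 + 13*j + 42)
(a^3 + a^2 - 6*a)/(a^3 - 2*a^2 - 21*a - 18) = a*(a - 2)/(a^2 - 5*a - 6)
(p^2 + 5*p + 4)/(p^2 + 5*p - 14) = (p^2 + 5*p + 4)/(p^2 + 5*p - 14)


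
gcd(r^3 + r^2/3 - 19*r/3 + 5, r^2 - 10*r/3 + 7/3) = r - 1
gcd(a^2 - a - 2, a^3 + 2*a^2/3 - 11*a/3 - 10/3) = a^2 - a - 2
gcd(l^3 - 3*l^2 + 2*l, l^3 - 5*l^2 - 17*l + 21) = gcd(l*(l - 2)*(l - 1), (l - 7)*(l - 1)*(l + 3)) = l - 1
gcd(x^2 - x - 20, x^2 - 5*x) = x - 5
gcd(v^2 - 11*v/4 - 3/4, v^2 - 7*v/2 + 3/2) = v - 3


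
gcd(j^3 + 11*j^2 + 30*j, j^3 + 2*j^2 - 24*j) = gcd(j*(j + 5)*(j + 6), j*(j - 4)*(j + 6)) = j^2 + 6*j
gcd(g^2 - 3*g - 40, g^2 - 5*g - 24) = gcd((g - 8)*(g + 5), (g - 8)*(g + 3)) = g - 8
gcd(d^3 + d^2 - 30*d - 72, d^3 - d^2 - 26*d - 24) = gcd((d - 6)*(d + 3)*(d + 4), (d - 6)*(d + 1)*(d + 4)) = d^2 - 2*d - 24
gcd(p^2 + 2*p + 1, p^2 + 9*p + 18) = 1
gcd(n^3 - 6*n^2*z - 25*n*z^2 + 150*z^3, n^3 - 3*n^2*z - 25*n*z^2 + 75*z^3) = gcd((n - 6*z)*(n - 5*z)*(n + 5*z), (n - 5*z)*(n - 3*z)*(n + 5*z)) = -n^2 + 25*z^2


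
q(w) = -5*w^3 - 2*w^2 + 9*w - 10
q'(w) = -15*w^2 - 4*w + 9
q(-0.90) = -16.08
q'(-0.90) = 0.45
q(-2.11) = 9.08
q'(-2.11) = -49.34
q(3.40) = -199.04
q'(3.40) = -178.00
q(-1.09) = -15.71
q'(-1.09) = -4.46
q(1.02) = -8.21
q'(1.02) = -10.69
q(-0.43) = -13.84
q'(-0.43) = 7.95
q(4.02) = -330.96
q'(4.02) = -249.49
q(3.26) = -175.15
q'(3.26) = -163.45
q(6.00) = -1108.00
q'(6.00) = -555.00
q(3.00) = -136.00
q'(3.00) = -138.00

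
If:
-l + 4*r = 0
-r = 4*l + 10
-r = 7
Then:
No Solution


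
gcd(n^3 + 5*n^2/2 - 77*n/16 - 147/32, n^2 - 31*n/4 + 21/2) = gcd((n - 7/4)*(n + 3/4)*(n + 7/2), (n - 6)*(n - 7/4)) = n - 7/4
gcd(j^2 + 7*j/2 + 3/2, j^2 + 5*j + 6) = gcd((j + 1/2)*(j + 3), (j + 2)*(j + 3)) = j + 3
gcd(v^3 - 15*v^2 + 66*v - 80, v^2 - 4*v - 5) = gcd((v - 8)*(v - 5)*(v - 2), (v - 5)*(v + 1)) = v - 5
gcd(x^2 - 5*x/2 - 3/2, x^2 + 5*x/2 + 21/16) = 1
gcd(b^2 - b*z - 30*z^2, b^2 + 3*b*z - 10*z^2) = b + 5*z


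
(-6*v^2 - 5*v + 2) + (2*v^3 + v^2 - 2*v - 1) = 2*v^3 - 5*v^2 - 7*v + 1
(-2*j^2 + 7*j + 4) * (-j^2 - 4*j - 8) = 2*j^4 + j^3 - 16*j^2 - 72*j - 32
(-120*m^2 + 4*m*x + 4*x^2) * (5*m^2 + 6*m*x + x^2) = -600*m^4 - 700*m^3*x - 76*m^2*x^2 + 28*m*x^3 + 4*x^4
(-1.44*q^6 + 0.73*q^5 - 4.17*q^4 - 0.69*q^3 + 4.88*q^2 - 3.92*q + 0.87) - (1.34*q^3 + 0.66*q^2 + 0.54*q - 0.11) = -1.44*q^6 + 0.73*q^5 - 4.17*q^4 - 2.03*q^3 + 4.22*q^2 - 4.46*q + 0.98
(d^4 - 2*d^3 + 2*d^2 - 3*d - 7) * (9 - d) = -d^5 + 11*d^4 - 20*d^3 + 21*d^2 - 20*d - 63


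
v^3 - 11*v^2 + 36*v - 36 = (v - 6)*(v - 3)*(v - 2)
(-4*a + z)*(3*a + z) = -12*a^2 - a*z + z^2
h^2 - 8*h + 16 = (h - 4)^2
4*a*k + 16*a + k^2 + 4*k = (4*a + k)*(k + 4)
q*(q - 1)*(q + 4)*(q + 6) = q^4 + 9*q^3 + 14*q^2 - 24*q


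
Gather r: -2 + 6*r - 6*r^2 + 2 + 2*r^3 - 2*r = 2*r^3 - 6*r^2 + 4*r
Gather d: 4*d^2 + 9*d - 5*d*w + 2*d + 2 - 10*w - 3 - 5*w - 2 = 4*d^2 + d*(11 - 5*w) - 15*w - 3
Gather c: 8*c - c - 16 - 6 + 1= 7*c - 21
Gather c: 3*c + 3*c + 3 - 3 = 6*c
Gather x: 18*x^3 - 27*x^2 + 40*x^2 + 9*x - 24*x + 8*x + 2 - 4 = 18*x^3 + 13*x^2 - 7*x - 2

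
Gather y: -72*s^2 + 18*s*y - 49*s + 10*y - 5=-72*s^2 - 49*s + y*(18*s + 10) - 5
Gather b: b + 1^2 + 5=b + 6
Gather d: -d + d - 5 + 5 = 0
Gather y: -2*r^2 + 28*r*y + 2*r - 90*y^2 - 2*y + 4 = -2*r^2 + 2*r - 90*y^2 + y*(28*r - 2) + 4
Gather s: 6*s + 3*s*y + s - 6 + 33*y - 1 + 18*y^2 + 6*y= s*(3*y + 7) + 18*y^2 + 39*y - 7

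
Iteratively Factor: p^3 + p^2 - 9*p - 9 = (p - 3)*(p^2 + 4*p + 3) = (p - 3)*(p + 3)*(p + 1)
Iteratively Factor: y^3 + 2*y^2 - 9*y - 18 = (y - 3)*(y^2 + 5*y + 6) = (y - 3)*(y + 2)*(y + 3)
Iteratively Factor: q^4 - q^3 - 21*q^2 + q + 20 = (q + 4)*(q^3 - 5*q^2 - q + 5) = (q - 1)*(q + 4)*(q^2 - 4*q - 5) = (q - 1)*(q + 1)*(q + 4)*(q - 5)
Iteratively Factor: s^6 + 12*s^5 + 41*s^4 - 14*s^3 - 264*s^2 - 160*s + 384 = (s + 4)*(s^5 + 8*s^4 + 9*s^3 - 50*s^2 - 64*s + 96) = (s + 4)^2*(s^4 + 4*s^3 - 7*s^2 - 22*s + 24) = (s + 4)^3*(s^3 - 7*s + 6) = (s - 2)*(s + 4)^3*(s^2 + 2*s - 3) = (s - 2)*(s + 3)*(s + 4)^3*(s - 1)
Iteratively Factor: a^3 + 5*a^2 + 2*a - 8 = (a - 1)*(a^2 + 6*a + 8) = (a - 1)*(a + 4)*(a + 2)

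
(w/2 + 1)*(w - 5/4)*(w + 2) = w^3/2 + 11*w^2/8 - w/2 - 5/2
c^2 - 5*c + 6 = (c - 3)*(c - 2)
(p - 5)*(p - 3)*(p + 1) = p^3 - 7*p^2 + 7*p + 15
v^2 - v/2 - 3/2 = (v - 3/2)*(v + 1)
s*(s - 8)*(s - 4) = s^3 - 12*s^2 + 32*s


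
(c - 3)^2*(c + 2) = c^3 - 4*c^2 - 3*c + 18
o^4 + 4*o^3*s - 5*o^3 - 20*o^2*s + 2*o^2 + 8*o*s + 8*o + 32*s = (o - 4)*(o - 2)*(o + 1)*(o + 4*s)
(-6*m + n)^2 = 36*m^2 - 12*m*n + n^2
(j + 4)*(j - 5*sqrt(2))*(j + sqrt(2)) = j^3 - 4*sqrt(2)*j^2 + 4*j^2 - 16*sqrt(2)*j - 10*j - 40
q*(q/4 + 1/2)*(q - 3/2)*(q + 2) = q^4/4 + 5*q^3/8 - q^2/2 - 3*q/2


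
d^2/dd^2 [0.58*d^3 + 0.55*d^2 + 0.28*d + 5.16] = 3.48*d + 1.1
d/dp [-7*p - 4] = -7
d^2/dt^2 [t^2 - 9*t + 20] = 2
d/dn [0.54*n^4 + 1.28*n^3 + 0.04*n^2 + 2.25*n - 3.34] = 2.16*n^3 + 3.84*n^2 + 0.08*n + 2.25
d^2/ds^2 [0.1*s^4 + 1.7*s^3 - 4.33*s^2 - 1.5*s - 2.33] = 1.2*s^2 + 10.2*s - 8.66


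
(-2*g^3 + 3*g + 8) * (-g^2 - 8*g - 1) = 2*g^5 + 16*g^4 - g^3 - 32*g^2 - 67*g - 8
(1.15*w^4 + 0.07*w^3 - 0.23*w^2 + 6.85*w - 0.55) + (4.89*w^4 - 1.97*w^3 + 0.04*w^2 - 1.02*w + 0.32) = 6.04*w^4 - 1.9*w^3 - 0.19*w^2 + 5.83*w - 0.23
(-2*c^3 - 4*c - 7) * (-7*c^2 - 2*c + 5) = 14*c^5 + 4*c^4 + 18*c^3 + 57*c^2 - 6*c - 35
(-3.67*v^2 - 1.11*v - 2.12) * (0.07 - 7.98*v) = 29.2866*v^3 + 8.6009*v^2 + 16.8399*v - 0.1484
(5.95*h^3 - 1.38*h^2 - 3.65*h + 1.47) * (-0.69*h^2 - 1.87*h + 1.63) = -4.1055*h^5 - 10.1743*h^4 + 14.7976*h^3 + 3.5618*h^2 - 8.6984*h + 2.3961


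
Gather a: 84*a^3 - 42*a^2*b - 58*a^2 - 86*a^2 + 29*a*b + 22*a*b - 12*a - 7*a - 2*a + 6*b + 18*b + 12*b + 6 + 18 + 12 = 84*a^3 + a^2*(-42*b - 144) + a*(51*b - 21) + 36*b + 36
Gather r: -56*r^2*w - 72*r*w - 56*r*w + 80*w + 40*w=-56*r^2*w - 128*r*w + 120*w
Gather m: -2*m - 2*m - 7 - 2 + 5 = -4*m - 4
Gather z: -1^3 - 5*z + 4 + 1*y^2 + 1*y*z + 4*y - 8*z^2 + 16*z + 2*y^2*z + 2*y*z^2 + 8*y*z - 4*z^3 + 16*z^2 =y^2 + 4*y - 4*z^3 + z^2*(2*y + 8) + z*(2*y^2 + 9*y + 11) + 3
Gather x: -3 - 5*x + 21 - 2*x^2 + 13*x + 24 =-2*x^2 + 8*x + 42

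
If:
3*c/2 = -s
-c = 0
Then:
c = 0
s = 0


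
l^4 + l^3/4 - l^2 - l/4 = l*(l - 1)*(l + 1/4)*(l + 1)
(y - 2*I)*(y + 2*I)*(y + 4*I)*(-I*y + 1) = -I*y^4 + 5*y^3 + 20*y + 16*I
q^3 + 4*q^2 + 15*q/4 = q*(q + 3/2)*(q + 5/2)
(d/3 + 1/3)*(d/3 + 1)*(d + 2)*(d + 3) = d^4/9 + d^3 + 29*d^2/9 + 13*d/3 + 2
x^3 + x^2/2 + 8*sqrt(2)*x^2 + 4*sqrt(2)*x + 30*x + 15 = (x + 1/2)*(x + 3*sqrt(2))*(x + 5*sqrt(2))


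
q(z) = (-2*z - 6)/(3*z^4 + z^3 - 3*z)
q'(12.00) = 0.00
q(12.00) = 0.00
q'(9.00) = 0.00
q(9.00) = 0.00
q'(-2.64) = -0.02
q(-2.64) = -0.01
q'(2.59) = 0.11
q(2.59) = -0.08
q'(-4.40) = 0.00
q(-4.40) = 0.00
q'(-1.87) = -0.18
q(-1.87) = -0.06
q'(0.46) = -4.54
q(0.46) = 6.03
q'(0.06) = -554.61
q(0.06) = 34.05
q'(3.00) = 0.05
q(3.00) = -0.05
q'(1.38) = 3.21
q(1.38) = -0.94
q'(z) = (-2*z - 6)*(-12*z^3 - 3*z^2 + 3)/(3*z^4 + z^3 - 3*z)^2 - 2/(3*z^4 + z^3 - 3*z)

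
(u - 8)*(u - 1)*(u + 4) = u^3 - 5*u^2 - 28*u + 32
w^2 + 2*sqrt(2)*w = w*(w + 2*sqrt(2))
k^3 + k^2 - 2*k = k*(k - 1)*(k + 2)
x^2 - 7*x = x*(x - 7)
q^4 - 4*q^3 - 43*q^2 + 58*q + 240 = (q - 8)*(q - 3)*(q + 2)*(q + 5)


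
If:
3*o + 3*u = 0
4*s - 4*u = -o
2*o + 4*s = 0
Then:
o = 0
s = 0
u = 0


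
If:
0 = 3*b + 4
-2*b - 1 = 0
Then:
No Solution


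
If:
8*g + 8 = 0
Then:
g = -1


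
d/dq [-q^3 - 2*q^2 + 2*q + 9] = -3*q^2 - 4*q + 2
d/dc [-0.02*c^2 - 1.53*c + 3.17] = -0.04*c - 1.53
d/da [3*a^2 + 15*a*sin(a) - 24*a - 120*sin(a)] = 15*a*cos(a) + 6*a + 15*sin(a) - 120*cos(a) - 24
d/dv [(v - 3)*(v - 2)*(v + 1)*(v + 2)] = 4*v^3 - 6*v^2 - 14*v + 8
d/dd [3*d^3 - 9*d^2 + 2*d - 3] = 9*d^2 - 18*d + 2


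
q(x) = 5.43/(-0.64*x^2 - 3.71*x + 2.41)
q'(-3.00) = -0.01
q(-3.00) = 0.70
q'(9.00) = 0.01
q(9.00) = -0.07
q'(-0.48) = 1.03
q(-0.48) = 1.34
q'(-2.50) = 0.05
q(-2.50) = 0.71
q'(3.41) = 0.14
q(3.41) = -0.31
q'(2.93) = 0.21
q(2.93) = -0.39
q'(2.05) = 0.55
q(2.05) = -0.69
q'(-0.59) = 0.84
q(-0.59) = 1.24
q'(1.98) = 0.61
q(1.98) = -0.73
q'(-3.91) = -0.14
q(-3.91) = 0.76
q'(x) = 5.43*(1.28*x + 3.71)/(-0.64*x^2 - 3.71*x + 2.41)^2 = (6.9504*x + 20.1453)/(0.64*x^2 + 3.71*x - 2.41)^2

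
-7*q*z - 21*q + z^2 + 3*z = (-7*q + z)*(z + 3)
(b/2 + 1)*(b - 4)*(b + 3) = b^3/2 + b^2/2 - 7*b - 12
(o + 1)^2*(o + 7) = o^3 + 9*o^2 + 15*o + 7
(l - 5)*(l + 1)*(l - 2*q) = l^3 - 2*l^2*q - 4*l^2 + 8*l*q - 5*l + 10*q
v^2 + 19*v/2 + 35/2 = (v + 5/2)*(v + 7)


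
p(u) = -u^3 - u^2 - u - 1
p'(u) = -3*u^2 - 2*u - 1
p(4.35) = -106.59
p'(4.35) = -66.47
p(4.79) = -138.64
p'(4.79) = -79.41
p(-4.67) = 83.71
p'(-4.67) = -57.09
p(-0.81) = -0.31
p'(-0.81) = -1.35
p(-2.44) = 10.01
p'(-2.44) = -13.98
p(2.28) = -20.33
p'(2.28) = -21.16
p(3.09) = -43.14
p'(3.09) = -35.82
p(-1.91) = 4.23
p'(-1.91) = -8.12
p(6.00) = -259.00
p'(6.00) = -121.00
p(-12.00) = 1595.00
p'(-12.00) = -409.00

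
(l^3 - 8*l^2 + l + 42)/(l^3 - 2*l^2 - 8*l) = (l^2 - 10*l + 21)/(l*(l - 4))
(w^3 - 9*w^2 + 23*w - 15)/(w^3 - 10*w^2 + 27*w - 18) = (w - 5)/(w - 6)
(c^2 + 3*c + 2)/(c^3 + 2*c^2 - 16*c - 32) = (c + 1)/(c^2 - 16)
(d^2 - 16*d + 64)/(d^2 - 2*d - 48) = (d - 8)/(d + 6)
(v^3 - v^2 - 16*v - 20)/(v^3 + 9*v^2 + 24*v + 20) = (v - 5)/(v + 5)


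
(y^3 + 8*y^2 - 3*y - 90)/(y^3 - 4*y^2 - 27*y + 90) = (y + 6)/(y - 6)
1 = 1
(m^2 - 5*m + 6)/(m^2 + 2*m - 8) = (m - 3)/(m + 4)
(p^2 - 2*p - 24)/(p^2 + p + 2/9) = 9*(p^2 - 2*p - 24)/(9*p^2 + 9*p + 2)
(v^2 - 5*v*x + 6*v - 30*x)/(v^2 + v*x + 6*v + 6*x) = (v - 5*x)/(v + x)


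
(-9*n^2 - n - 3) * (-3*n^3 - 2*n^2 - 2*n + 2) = 27*n^5 + 21*n^4 + 29*n^3 - 10*n^2 + 4*n - 6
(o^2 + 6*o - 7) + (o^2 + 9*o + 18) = 2*o^2 + 15*o + 11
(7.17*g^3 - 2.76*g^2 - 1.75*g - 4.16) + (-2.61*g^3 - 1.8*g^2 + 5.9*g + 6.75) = 4.56*g^3 - 4.56*g^2 + 4.15*g + 2.59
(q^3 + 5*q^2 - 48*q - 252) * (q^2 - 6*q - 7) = q^5 - q^4 - 85*q^3 + q^2 + 1848*q + 1764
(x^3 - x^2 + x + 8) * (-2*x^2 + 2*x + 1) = -2*x^5 + 4*x^4 - 3*x^3 - 15*x^2 + 17*x + 8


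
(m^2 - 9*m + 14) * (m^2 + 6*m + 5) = m^4 - 3*m^3 - 35*m^2 + 39*m + 70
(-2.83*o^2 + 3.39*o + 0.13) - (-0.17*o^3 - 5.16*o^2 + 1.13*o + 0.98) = 0.17*o^3 + 2.33*o^2 + 2.26*o - 0.85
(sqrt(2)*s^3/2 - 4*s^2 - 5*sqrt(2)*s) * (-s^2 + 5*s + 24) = -sqrt(2)*s^5/2 + 5*sqrt(2)*s^4/2 + 4*s^4 - 20*s^3 + 17*sqrt(2)*s^3 - 96*s^2 - 25*sqrt(2)*s^2 - 120*sqrt(2)*s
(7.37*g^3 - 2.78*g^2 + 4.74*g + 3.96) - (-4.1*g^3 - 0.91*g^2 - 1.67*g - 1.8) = 11.47*g^3 - 1.87*g^2 + 6.41*g + 5.76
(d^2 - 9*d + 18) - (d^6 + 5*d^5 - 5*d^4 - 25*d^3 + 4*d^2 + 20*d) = -d^6 - 5*d^5 + 5*d^4 + 25*d^3 - 3*d^2 - 29*d + 18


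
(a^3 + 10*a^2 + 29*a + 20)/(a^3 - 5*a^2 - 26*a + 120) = (a^2 + 5*a + 4)/(a^2 - 10*a + 24)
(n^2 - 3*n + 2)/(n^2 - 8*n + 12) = (n - 1)/(n - 6)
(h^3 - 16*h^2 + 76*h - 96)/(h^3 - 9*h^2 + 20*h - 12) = (h - 8)/(h - 1)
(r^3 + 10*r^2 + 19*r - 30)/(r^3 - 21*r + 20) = (r + 6)/(r - 4)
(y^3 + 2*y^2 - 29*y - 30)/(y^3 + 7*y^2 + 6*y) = (y - 5)/y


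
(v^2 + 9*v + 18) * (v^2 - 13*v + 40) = v^4 - 4*v^3 - 59*v^2 + 126*v + 720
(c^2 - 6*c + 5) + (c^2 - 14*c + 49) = 2*c^2 - 20*c + 54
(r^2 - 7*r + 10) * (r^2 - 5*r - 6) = r^4 - 12*r^3 + 39*r^2 - 8*r - 60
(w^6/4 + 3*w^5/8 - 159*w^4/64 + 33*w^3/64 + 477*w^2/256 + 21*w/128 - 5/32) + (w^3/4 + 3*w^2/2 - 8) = w^6/4 + 3*w^5/8 - 159*w^4/64 + 49*w^3/64 + 861*w^2/256 + 21*w/128 - 261/32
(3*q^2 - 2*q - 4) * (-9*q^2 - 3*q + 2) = -27*q^4 + 9*q^3 + 48*q^2 + 8*q - 8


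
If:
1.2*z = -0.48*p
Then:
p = -2.5*z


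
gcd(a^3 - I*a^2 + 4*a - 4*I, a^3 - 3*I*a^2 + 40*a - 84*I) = a - 2*I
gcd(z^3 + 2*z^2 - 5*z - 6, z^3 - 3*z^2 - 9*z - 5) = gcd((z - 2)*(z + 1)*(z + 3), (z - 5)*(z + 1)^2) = z + 1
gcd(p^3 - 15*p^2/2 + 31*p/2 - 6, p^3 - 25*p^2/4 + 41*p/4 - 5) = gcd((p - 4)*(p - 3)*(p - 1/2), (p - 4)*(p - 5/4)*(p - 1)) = p - 4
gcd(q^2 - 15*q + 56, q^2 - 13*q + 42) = q - 7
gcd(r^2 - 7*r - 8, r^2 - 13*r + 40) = r - 8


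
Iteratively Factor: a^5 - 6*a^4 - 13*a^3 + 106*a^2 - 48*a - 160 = (a - 4)*(a^4 - 2*a^3 - 21*a^2 + 22*a + 40) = (a - 4)*(a + 1)*(a^3 - 3*a^2 - 18*a + 40) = (a - 5)*(a - 4)*(a + 1)*(a^2 + 2*a - 8) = (a - 5)*(a - 4)*(a + 1)*(a + 4)*(a - 2)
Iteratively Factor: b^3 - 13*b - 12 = (b + 3)*(b^2 - 3*b - 4) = (b - 4)*(b + 3)*(b + 1)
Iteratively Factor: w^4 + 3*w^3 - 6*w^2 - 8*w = (w)*(w^3 + 3*w^2 - 6*w - 8) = w*(w + 4)*(w^2 - w - 2) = w*(w + 1)*(w + 4)*(w - 2)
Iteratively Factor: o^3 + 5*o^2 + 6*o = (o + 3)*(o^2 + 2*o) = o*(o + 3)*(o + 2)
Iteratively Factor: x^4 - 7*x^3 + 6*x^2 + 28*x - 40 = (x - 2)*(x^3 - 5*x^2 - 4*x + 20) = (x - 2)*(x + 2)*(x^2 - 7*x + 10) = (x - 5)*(x - 2)*(x + 2)*(x - 2)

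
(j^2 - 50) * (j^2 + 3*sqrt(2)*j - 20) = j^4 + 3*sqrt(2)*j^3 - 70*j^2 - 150*sqrt(2)*j + 1000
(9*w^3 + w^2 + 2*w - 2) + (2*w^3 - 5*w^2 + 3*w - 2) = 11*w^3 - 4*w^2 + 5*w - 4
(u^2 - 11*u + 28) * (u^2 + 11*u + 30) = u^4 - 63*u^2 - 22*u + 840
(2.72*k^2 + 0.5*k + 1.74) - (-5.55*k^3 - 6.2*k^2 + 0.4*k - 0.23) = 5.55*k^3 + 8.92*k^2 + 0.1*k + 1.97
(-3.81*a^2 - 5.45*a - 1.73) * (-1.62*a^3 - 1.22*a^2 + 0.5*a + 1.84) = 6.1722*a^5 + 13.4772*a^4 + 7.5466*a^3 - 7.6248*a^2 - 10.893*a - 3.1832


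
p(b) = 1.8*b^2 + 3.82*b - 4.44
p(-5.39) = 27.26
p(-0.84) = -6.38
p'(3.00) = 14.62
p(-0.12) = -4.87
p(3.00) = 23.22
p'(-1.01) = 0.18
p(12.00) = 300.60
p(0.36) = -2.83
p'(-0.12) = 3.39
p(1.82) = 8.47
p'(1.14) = 7.92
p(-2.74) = -1.39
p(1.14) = 2.25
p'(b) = 3.6*b + 3.82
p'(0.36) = 5.12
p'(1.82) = 10.37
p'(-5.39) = -15.58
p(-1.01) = -6.46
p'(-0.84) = 0.80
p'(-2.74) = -6.04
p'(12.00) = 47.02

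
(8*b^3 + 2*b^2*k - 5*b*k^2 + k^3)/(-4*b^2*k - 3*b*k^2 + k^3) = (-2*b + k)/k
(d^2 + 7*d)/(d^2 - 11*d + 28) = d*(d + 7)/(d^2 - 11*d + 28)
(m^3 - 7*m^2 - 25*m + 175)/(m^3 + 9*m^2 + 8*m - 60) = (m^2 - 12*m + 35)/(m^2 + 4*m - 12)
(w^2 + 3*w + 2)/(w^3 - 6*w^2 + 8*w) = (w^2 + 3*w + 2)/(w*(w^2 - 6*w + 8))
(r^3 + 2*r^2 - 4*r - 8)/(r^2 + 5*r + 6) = (r^2 - 4)/(r + 3)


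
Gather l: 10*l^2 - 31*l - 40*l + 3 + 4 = 10*l^2 - 71*l + 7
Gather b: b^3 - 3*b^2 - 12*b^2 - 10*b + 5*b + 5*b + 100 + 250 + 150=b^3 - 15*b^2 + 500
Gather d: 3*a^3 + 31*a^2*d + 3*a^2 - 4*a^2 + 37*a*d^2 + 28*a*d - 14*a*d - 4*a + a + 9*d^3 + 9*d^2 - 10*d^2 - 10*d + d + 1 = 3*a^3 - a^2 - 3*a + 9*d^3 + d^2*(37*a - 1) + d*(31*a^2 + 14*a - 9) + 1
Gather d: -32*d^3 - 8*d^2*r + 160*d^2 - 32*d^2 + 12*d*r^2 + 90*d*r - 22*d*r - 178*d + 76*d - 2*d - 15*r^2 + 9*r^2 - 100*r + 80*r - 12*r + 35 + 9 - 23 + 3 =-32*d^3 + d^2*(128 - 8*r) + d*(12*r^2 + 68*r - 104) - 6*r^2 - 32*r + 24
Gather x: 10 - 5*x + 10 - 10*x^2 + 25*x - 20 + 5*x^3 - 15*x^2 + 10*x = 5*x^3 - 25*x^2 + 30*x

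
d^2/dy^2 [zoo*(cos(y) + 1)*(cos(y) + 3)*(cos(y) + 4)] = zoo*cos(y) + zoo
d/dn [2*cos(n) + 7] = -2*sin(n)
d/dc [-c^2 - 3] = -2*c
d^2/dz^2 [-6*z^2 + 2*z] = -12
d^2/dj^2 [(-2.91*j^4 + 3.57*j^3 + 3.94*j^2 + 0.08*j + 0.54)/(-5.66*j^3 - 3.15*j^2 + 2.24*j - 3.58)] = (-2.27373675443232e-13*j^7 + 6.39576999999827*j^6 - 763.934664*j^5 + 636.696084*j^4 + 575.754228*j^3 + 914.289636*j^2 - 180.601416*j - 95.516152)/(181.321496*j^9 + 302.73642*j^8 - 46.795182*j^7 + 135.696459*j^6 + 401.486568*j^5 - 118.348062*j^4 + 54.820168*j^3 + 175.004004*j^2 - 86.126208*j + 45.882712)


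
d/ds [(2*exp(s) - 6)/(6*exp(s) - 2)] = 8*exp(s)/(3*exp(s) - 1)^2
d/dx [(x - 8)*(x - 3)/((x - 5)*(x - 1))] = (5*x^2 - 38*x + 89)/(x^4 - 12*x^3 + 46*x^2 - 60*x + 25)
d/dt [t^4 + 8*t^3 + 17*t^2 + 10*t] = 4*t^3 + 24*t^2 + 34*t + 10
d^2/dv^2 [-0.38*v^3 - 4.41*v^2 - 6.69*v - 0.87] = -2.28*v - 8.82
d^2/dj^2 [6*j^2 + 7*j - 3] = 12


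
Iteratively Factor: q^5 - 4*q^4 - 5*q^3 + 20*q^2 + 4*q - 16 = (q - 1)*(q^4 - 3*q^3 - 8*q^2 + 12*q + 16) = (q - 2)*(q - 1)*(q^3 - q^2 - 10*q - 8) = (q - 2)*(q - 1)*(q + 2)*(q^2 - 3*q - 4) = (q - 4)*(q - 2)*(q - 1)*(q + 2)*(q + 1)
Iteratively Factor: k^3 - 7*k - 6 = (k - 3)*(k^2 + 3*k + 2) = (k - 3)*(k + 2)*(k + 1)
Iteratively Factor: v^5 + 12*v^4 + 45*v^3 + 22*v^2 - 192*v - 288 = (v + 3)*(v^4 + 9*v^3 + 18*v^2 - 32*v - 96) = (v + 3)*(v + 4)*(v^3 + 5*v^2 - 2*v - 24) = (v + 3)*(v + 4)^2*(v^2 + v - 6) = (v + 3)^2*(v + 4)^2*(v - 2)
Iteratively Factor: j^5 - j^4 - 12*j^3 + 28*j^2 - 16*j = (j)*(j^4 - j^3 - 12*j^2 + 28*j - 16) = j*(j - 2)*(j^3 + j^2 - 10*j + 8) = j*(j - 2)*(j + 4)*(j^2 - 3*j + 2) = j*(j - 2)^2*(j + 4)*(j - 1)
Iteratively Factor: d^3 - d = (d + 1)*(d^2 - d) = d*(d + 1)*(d - 1)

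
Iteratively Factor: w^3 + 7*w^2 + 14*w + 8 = (w + 1)*(w^2 + 6*w + 8) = (w + 1)*(w + 4)*(w + 2)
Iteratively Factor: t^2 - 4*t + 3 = (t - 3)*(t - 1)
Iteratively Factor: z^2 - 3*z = (z)*(z - 3)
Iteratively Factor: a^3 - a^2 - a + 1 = (a - 1)*(a^2 - 1) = (a - 1)^2*(a + 1)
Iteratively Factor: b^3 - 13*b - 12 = (b + 3)*(b^2 - 3*b - 4) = (b - 4)*(b + 3)*(b + 1)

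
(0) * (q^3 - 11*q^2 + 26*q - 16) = 0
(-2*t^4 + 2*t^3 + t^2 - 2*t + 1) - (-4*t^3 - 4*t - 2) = -2*t^4 + 6*t^3 + t^2 + 2*t + 3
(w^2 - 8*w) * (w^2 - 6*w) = w^4 - 14*w^3 + 48*w^2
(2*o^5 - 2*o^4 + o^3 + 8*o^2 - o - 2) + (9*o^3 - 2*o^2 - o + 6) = 2*o^5 - 2*o^4 + 10*o^3 + 6*o^2 - 2*o + 4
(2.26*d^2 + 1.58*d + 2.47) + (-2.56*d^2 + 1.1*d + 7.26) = -0.3*d^2 + 2.68*d + 9.73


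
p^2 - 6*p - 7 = (p - 7)*(p + 1)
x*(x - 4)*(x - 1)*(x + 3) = x^4 - 2*x^3 - 11*x^2 + 12*x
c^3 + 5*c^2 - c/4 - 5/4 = (c - 1/2)*(c + 1/2)*(c + 5)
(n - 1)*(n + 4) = n^2 + 3*n - 4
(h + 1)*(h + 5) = h^2 + 6*h + 5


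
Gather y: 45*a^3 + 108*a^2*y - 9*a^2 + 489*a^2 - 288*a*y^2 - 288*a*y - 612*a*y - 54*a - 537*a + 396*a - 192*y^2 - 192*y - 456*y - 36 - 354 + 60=45*a^3 + 480*a^2 - 195*a + y^2*(-288*a - 192) + y*(108*a^2 - 900*a - 648) - 330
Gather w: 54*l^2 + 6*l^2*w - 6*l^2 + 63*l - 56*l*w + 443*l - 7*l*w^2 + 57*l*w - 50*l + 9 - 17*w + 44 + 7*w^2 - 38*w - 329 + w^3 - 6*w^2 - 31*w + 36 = 48*l^2 + 456*l + w^3 + w^2*(1 - 7*l) + w*(6*l^2 + l - 86) - 240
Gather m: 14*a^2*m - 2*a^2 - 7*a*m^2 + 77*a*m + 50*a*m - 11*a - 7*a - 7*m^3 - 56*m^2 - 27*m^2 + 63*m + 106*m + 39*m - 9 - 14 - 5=-2*a^2 - 18*a - 7*m^3 + m^2*(-7*a - 83) + m*(14*a^2 + 127*a + 208) - 28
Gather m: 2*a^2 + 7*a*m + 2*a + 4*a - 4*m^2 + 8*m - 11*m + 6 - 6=2*a^2 + 6*a - 4*m^2 + m*(7*a - 3)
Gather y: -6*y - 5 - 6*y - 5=-12*y - 10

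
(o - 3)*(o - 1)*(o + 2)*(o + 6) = o^4 + 4*o^3 - 17*o^2 - 24*o + 36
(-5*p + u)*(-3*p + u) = 15*p^2 - 8*p*u + u^2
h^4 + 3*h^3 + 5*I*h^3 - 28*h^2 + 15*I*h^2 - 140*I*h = h*(h - 4)*(h + 7)*(h + 5*I)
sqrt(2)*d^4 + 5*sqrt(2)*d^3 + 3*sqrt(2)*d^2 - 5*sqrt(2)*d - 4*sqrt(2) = (d - 1)*(d + 1)*(d + 4)*(sqrt(2)*d + sqrt(2))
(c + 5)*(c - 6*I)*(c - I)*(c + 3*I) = c^4 + 5*c^3 - 4*I*c^3 + 15*c^2 - 20*I*c^2 + 75*c - 18*I*c - 90*I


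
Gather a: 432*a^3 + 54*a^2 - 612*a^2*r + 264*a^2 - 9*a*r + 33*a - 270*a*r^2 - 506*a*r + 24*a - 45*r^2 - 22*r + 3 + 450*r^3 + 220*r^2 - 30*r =432*a^3 + a^2*(318 - 612*r) + a*(-270*r^2 - 515*r + 57) + 450*r^3 + 175*r^2 - 52*r + 3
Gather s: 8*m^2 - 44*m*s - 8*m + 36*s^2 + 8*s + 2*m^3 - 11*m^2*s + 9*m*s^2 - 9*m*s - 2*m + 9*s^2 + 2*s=2*m^3 + 8*m^2 - 10*m + s^2*(9*m + 45) + s*(-11*m^2 - 53*m + 10)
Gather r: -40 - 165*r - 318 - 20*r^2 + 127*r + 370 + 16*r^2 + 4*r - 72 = -4*r^2 - 34*r - 60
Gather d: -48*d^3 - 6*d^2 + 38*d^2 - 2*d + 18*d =-48*d^3 + 32*d^2 + 16*d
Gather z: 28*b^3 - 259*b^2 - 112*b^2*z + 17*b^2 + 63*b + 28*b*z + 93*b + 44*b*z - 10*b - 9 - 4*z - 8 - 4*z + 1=28*b^3 - 242*b^2 + 146*b + z*(-112*b^2 + 72*b - 8) - 16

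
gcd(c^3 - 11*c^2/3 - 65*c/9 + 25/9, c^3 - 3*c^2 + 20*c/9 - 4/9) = c - 1/3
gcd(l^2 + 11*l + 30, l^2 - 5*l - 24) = 1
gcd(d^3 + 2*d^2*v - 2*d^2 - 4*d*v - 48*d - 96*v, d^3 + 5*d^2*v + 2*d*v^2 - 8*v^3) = d + 2*v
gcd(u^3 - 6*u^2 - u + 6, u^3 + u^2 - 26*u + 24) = u - 1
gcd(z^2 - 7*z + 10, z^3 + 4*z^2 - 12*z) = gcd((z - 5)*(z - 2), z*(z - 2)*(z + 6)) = z - 2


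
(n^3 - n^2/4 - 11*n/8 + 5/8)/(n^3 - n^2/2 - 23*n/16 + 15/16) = 2*(2*n - 1)/(4*n - 3)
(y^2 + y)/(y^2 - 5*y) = (y + 1)/(y - 5)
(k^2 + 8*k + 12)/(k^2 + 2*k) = (k + 6)/k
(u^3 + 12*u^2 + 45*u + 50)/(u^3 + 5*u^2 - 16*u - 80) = (u^2 + 7*u + 10)/(u^2 - 16)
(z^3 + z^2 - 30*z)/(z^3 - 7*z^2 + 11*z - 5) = z*(z + 6)/(z^2 - 2*z + 1)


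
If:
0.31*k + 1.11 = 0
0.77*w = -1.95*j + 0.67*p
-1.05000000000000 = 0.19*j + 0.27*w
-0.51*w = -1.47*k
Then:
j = 9.14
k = -3.58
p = 14.74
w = -10.32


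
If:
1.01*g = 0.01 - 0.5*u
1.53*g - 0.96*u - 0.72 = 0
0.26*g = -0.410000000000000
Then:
No Solution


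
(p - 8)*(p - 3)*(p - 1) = p^3 - 12*p^2 + 35*p - 24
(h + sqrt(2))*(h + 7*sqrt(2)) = h^2 + 8*sqrt(2)*h + 14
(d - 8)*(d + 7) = d^2 - d - 56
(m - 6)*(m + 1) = m^2 - 5*m - 6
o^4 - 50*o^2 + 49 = (o - 7)*(o - 1)*(o + 1)*(o + 7)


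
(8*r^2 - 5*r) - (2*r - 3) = 8*r^2 - 7*r + 3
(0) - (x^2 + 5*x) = -x^2 - 5*x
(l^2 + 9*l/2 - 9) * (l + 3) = l^3 + 15*l^2/2 + 9*l/2 - 27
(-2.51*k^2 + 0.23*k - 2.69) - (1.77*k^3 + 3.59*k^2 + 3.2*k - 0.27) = -1.77*k^3 - 6.1*k^2 - 2.97*k - 2.42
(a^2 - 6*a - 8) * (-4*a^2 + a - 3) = -4*a^4 + 25*a^3 + 23*a^2 + 10*a + 24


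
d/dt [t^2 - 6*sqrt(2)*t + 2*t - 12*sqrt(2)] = 2*t - 6*sqrt(2) + 2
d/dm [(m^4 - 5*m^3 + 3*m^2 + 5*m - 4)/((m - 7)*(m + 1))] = (2*m^3 - 27*m^2 + 84*m - 59)/(m^2 - 14*m + 49)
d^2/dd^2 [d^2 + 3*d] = 2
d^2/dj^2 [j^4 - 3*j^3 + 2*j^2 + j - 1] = 12*j^2 - 18*j + 4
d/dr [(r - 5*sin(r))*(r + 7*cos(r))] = -(r - 5*sin(r))*(7*sin(r) - 1) - (r + 7*cos(r))*(5*cos(r) - 1)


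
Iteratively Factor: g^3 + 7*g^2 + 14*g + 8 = (g + 4)*(g^2 + 3*g + 2) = (g + 1)*(g + 4)*(g + 2)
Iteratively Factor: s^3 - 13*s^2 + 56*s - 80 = (s - 4)*(s^2 - 9*s + 20) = (s - 4)^2*(s - 5)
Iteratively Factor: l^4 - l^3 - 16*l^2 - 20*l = (l - 5)*(l^3 + 4*l^2 + 4*l) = (l - 5)*(l + 2)*(l^2 + 2*l) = l*(l - 5)*(l + 2)*(l + 2)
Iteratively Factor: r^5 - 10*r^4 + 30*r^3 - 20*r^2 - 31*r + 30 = (r + 1)*(r^4 - 11*r^3 + 41*r^2 - 61*r + 30) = (r - 1)*(r + 1)*(r^3 - 10*r^2 + 31*r - 30) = (r - 2)*(r - 1)*(r + 1)*(r^2 - 8*r + 15) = (r - 3)*(r - 2)*(r - 1)*(r + 1)*(r - 5)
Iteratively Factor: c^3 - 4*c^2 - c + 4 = (c + 1)*(c^2 - 5*c + 4) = (c - 4)*(c + 1)*(c - 1)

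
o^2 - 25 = (o - 5)*(o + 5)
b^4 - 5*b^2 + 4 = (b - 2)*(b - 1)*(b + 1)*(b + 2)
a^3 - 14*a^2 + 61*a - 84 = (a - 7)*(a - 4)*(a - 3)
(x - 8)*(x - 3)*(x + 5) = x^3 - 6*x^2 - 31*x + 120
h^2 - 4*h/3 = h*(h - 4/3)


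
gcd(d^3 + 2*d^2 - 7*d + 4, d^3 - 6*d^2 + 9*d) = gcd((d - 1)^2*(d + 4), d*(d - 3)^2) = 1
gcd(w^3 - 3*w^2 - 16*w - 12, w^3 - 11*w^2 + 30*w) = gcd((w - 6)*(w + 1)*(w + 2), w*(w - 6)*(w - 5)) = w - 6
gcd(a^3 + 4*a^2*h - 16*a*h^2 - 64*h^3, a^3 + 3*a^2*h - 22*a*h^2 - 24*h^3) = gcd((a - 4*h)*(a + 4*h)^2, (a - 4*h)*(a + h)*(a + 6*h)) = a - 4*h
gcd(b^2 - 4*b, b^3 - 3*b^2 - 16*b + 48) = b - 4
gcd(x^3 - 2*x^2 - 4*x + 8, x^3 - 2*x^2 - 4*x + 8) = x^3 - 2*x^2 - 4*x + 8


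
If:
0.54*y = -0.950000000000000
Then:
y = -1.76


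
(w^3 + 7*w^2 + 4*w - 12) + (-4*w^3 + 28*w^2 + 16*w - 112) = -3*w^3 + 35*w^2 + 20*w - 124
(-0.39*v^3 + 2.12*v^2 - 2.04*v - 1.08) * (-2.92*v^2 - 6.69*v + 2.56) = 1.1388*v^5 - 3.5813*v^4 - 9.2244*v^3 + 22.2284*v^2 + 2.0028*v - 2.7648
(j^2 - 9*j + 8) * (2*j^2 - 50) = 2*j^4 - 18*j^3 - 34*j^2 + 450*j - 400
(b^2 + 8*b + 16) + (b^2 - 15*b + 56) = 2*b^2 - 7*b + 72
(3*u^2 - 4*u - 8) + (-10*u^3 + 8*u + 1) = -10*u^3 + 3*u^2 + 4*u - 7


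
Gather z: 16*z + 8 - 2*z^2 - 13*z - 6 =-2*z^2 + 3*z + 2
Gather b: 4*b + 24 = 4*b + 24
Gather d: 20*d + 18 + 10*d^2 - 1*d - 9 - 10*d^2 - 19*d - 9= 0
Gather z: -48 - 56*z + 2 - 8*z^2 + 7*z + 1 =-8*z^2 - 49*z - 45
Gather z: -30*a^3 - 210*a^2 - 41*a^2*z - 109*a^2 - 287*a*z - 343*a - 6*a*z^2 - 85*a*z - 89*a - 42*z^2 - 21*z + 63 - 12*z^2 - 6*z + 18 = -30*a^3 - 319*a^2 - 432*a + z^2*(-6*a - 54) + z*(-41*a^2 - 372*a - 27) + 81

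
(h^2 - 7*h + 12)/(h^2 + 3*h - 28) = (h - 3)/(h + 7)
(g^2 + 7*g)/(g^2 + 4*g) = (g + 7)/(g + 4)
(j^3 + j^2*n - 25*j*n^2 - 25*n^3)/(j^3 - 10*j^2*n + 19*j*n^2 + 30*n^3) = (j + 5*n)/(j - 6*n)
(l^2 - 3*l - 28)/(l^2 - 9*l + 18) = (l^2 - 3*l - 28)/(l^2 - 9*l + 18)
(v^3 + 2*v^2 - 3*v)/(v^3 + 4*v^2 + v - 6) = v/(v + 2)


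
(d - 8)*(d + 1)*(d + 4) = d^3 - 3*d^2 - 36*d - 32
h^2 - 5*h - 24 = (h - 8)*(h + 3)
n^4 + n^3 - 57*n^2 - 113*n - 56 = (n - 8)*(n + 1)^2*(n + 7)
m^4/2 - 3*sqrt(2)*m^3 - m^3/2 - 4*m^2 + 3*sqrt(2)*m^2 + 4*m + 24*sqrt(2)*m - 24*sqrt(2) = (m/2 + sqrt(2))*(m - 1)*(m - 6*sqrt(2))*(m - 2*sqrt(2))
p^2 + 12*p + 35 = (p + 5)*(p + 7)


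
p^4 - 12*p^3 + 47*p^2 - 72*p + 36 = (p - 6)*(p - 3)*(p - 2)*(p - 1)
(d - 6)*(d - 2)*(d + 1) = d^3 - 7*d^2 + 4*d + 12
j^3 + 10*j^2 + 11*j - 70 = (j - 2)*(j + 5)*(j + 7)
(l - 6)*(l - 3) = l^2 - 9*l + 18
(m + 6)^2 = m^2 + 12*m + 36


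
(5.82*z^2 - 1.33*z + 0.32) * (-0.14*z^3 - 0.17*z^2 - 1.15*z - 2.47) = -0.8148*z^5 - 0.8032*z^4 - 6.5117*z^3 - 12.9003*z^2 + 2.9171*z - 0.7904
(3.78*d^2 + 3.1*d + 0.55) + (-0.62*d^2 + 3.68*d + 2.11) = 3.16*d^2 + 6.78*d + 2.66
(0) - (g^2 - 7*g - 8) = -g^2 + 7*g + 8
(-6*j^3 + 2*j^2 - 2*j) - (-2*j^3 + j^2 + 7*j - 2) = -4*j^3 + j^2 - 9*j + 2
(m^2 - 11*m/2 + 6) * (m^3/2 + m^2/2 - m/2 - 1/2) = m^5/2 - 9*m^4/4 - m^3/4 + 21*m^2/4 - m/4 - 3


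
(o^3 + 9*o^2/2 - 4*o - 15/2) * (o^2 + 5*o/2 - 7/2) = o^5 + 7*o^4 + 15*o^3/4 - 133*o^2/4 - 19*o/4 + 105/4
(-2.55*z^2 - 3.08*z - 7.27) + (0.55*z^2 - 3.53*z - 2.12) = -2.0*z^2 - 6.61*z - 9.39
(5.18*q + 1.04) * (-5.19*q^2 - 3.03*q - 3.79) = -26.8842*q^3 - 21.093*q^2 - 22.7834*q - 3.9416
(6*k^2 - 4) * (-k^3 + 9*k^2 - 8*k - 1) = -6*k^5 + 54*k^4 - 44*k^3 - 42*k^2 + 32*k + 4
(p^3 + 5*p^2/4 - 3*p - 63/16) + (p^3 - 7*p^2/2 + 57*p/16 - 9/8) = 2*p^3 - 9*p^2/4 + 9*p/16 - 81/16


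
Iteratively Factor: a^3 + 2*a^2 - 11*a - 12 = (a + 4)*(a^2 - 2*a - 3) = (a - 3)*(a + 4)*(a + 1)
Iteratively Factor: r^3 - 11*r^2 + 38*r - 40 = (r - 2)*(r^2 - 9*r + 20) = (r - 4)*(r - 2)*(r - 5)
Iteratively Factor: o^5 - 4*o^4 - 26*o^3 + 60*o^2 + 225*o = (o - 5)*(o^4 + o^3 - 21*o^2 - 45*o) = (o - 5)^2*(o^3 + 6*o^2 + 9*o) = o*(o - 5)^2*(o^2 + 6*o + 9) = o*(o - 5)^2*(o + 3)*(o + 3)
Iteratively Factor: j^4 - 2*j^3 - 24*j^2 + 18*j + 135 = (j - 3)*(j^3 + j^2 - 21*j - 45) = (j - 3)*(j + 3)*(j^2 - 2*j - 15) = (j - 5)*(j - 3)*(j + 3)*(j + 3)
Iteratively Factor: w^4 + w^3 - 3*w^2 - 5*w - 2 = (w + 1)*(w^3 - 3*w - 2) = (w - 2)*(w + 1)*(w^2 + 2*w + 1) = (w - 2)*(w + 1)^2*(w + 1)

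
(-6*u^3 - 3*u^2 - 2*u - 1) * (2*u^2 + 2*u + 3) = -12*u^5 - 18*u^4 - 28*u^3 - 15*u^2 - 8*u - 3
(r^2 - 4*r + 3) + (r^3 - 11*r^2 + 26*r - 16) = r^3 - 10*r^2 + 22*r - 13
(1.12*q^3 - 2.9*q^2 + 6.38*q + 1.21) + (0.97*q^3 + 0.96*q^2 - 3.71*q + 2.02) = 2.09*q^3 - 1.94*q^2 + 2.67*q + 3.23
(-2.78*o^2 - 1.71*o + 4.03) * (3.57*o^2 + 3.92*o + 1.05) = -9.9246*o^4 - 17.0023*o^3 + 4.7649*o^2 + 14.0021*o + 4.2315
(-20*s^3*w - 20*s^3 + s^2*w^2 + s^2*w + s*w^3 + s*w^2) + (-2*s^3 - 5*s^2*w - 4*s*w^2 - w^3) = -20*s^3*w - 22*s^3 + s^2*w^2 - 4*s^2*w + s*w^3 - 3*s*w^2 - w^3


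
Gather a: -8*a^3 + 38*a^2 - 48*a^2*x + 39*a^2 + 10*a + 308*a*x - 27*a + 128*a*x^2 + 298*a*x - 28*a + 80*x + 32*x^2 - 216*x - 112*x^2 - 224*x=-8*a^3 + a^2*(77 - 48*x) + a*(128*x^2 + 606*x - 45) - 80*x^2 - 360*x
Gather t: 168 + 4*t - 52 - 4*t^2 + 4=-4*t^2 + 4*t + 120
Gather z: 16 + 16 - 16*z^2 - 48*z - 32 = -16*z^2 - 48*z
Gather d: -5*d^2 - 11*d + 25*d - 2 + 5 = -5*d^2 + 14*d + 3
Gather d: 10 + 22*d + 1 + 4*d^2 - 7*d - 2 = 4*d^2 + 15*d + 9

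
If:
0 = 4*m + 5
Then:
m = -5/4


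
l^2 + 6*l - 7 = (l - 1)*(l + 7)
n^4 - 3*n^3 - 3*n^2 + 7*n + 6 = (n - 3)*(n - 2)*(n + 1)^2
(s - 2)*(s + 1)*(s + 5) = s^3 + 4*s^2 - 7*s - 10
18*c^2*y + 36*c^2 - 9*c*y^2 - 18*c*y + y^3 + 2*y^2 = (-6*c + y)*(-3*c + y)*(y + 2)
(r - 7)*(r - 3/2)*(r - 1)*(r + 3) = r^4 - 13*r^3/2 - 19*r^2/2 + 93*r/2 - 63/2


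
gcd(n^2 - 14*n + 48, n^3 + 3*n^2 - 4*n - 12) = 1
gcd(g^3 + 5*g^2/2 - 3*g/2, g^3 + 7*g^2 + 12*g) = g^2 + 3*g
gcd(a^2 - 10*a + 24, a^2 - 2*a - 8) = a - 4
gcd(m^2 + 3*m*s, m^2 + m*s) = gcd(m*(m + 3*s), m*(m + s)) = m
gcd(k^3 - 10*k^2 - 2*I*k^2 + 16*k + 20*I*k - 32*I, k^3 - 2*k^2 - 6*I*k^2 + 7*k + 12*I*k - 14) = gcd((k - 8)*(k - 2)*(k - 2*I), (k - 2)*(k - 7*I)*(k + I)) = k - 2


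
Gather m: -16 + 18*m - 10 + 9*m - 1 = 27*m - 27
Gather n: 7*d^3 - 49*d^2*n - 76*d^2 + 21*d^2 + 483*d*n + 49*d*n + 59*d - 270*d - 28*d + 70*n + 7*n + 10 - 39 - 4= 7*d^3 - 55*d^2 - 239*d + n*(-49*d^2 + 532*d + 77) - 33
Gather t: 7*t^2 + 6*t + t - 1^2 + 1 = 7*t^2 + 7*t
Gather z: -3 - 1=-4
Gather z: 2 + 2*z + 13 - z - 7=z + 8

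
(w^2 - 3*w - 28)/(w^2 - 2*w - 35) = (w + 4)/(w + 5)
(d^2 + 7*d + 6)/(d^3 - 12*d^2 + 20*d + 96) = (d^2 + 7*d + 6)/(d^3 - 12*d^2 + 20*d + 96)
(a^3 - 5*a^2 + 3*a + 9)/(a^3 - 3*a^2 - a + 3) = (a - 3)/(a - 1)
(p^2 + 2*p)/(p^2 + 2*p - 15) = p*(p + 2)/(p^2 + 2*p - 15)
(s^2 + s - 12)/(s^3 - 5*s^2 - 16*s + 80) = (s - 3)/(s^2 - 9*s + 20)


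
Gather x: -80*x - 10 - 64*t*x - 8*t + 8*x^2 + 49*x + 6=-8*t + 8*x^2 + x*(-64*t - 31) - 4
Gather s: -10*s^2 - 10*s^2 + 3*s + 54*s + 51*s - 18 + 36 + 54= -20*s^2 + 108*s + 72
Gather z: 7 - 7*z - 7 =-7*z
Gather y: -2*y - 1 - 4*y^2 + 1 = -4*y^2 - 2*y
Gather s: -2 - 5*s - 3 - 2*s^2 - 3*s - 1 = -2*s^2 - 8*s - 6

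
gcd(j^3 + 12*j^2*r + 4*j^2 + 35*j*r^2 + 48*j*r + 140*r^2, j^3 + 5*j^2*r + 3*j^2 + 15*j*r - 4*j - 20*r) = j^2 + 5*j*r + 4*j + 20*r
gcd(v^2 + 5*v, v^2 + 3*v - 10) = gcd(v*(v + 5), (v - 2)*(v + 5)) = v + 5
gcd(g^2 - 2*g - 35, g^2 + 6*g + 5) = g + 5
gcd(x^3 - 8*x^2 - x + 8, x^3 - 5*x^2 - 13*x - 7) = x + 1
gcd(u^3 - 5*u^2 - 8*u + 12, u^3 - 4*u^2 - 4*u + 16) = u + 2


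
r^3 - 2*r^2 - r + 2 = (r - 2)*(r - 1)*(r + 1)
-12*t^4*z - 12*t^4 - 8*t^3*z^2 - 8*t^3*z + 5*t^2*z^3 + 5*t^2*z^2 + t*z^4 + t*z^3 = (-2*t + z)*(t + z)*(6*t + z)*(t*z + t)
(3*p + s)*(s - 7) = 3*p*s - 21*p + s^2 - 7*s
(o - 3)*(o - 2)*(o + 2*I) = o^3 - 5*o^2 + 2*I*o^2 + 6*o - 10*I*o + 12*I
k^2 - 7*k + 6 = (k - 6)*(k - 1)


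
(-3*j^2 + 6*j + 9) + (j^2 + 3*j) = -2*j^2 + 9*j + 9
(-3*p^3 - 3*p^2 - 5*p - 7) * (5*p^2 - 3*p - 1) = -15*p^5 - 6*p^4 - 13*p^3 - 17*p^2 + 26*p + 7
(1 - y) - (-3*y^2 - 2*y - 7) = 3*y^2 + y + 8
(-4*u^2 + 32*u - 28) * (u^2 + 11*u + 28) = -4*u^4 - 12*u^3 + 212*u^2 + 588*u - 784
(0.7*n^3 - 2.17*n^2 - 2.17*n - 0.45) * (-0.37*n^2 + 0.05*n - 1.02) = -0.259*n^5 + 0.8379*n^4 - 0.0196000000000001*n^3 + 2.2714*n^2 + 2.1909*n + 0.459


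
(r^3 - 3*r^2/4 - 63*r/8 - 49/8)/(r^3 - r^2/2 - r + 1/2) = (8*r^2 - 14*r - 49)/(4*(2*r^2 - 3*r + 1))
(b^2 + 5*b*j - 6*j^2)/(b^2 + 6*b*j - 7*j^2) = (b + 6*j)/(b + 7*j)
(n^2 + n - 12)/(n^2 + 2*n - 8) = (n - 3)/(n - 2)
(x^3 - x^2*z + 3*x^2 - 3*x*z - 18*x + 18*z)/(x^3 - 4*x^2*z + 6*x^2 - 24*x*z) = (x^2 - x*z - 3*x + 3*z)/(x*(x - 4*z))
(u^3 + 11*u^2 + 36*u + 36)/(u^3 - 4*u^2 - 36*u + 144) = (u^2 + 5*u + 6)/(u^2 - 10*u + 24)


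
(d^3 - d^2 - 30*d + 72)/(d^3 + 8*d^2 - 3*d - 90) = (d - 4)/(d + 5)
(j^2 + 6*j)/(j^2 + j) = (j + 6)/(j + 1)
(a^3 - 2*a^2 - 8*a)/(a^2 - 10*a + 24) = a*(a + 2)/(a - 6)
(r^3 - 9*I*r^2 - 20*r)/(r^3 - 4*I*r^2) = (r - 5*I)/r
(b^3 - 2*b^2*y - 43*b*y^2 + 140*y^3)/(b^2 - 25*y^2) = (b^2 + 3*b*y - 28*y^2)/(b + 5*y)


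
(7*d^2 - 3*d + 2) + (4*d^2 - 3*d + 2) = 11*d^2 - 6*d + 4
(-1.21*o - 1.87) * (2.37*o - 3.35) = -2.8677*o^2 - 0.378400000000001*o + 6.2645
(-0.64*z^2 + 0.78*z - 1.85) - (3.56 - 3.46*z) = -0.64*z^2 + 4.24*z - 5.41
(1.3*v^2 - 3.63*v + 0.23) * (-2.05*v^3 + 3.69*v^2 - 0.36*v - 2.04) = -2.665*v^5 + 12.2385*v^4 - 14.3342*v^3 - 0.4965*v^2 + 7.3224*v - 0.4692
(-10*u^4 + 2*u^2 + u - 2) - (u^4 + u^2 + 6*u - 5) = -11*u^4 + u^2 - 5*u + 3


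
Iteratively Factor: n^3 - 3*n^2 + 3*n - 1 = (n - 1)*(n^2 - 2*n + 1) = (n - 1)^2*(n - 1)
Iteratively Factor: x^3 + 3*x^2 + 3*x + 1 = (x + 1)*(x^2 + 2*x + 1) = (x + 1)^2*(x + 1)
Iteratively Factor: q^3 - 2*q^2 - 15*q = (q + 3)*(q^2 - 5*q) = (q - 5)*(q + 3)*(q)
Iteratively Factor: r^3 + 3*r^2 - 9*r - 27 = (r - 3)*(r^2 + 6*r + 9) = (r - 3)*(r + 3)*(r + 3)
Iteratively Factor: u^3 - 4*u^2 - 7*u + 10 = (u - 5)*(u^2 + u - 2) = (u - 5)*(u - 1)*(u + 2)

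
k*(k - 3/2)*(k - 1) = k^3 - 5*k^2/2 + 3*k/2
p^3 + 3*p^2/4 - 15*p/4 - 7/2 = (p - 2)*(p + 1)*(p + 7/4)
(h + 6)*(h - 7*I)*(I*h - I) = I*h^3 + 7*h^2 + 5*I*h^2 + 35*h - 6*I*h - 42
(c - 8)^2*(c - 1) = c^3 - 17*c^2 + 80*c - 64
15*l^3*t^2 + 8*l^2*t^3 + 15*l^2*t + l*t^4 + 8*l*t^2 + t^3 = t*(3*l + t)*(5*l + t)*(l*t + 1)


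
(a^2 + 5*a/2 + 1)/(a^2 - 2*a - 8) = (a + 1/2)/(a - 4)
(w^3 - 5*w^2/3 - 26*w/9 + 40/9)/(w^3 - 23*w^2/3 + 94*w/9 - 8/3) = (3*w^2 - w - 10)/(3*w^2 - 19*w + 6)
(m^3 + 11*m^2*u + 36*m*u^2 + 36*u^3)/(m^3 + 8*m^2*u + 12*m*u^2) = (m + 3*u)/m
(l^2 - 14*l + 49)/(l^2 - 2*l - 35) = (l - 7)/(l + 5)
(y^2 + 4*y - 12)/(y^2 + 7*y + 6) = (y - 2)/(y + 1)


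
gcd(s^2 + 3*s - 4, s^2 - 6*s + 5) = s - 1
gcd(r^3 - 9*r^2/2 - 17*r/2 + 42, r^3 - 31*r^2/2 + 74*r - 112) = r^2 - 15*r/2 + 14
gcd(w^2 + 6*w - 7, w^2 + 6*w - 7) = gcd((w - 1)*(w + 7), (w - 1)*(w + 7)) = w^2 + 6*w - 7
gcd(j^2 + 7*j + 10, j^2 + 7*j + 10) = j^2 + 7*j + 10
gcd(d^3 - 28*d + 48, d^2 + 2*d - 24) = d^2 + 2*d - 24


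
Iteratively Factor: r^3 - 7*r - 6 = (r + 1)*(r^2 - r - 6) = (r - 3)*(r + 1)*(r + 2)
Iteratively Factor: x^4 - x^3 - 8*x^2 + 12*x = (x)*(x^3 - x^2 - 8*x + 12) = x*(x + 3)*(x^2 - 4*x + 4) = x*(x - 2)*(x + 3)*(x - 2)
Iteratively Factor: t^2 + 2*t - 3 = (t - 1)*(t + 3)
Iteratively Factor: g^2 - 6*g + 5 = (g - 1)*(g - 5)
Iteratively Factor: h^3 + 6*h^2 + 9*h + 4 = (h + 4)*(h^2 + 2*h + 1) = (h + 1)*(h + 4)*(h + 1)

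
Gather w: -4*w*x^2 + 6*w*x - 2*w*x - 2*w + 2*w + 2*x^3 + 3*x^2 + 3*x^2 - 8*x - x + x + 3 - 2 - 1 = w*(-4*x^2 + 4*x) + 2*x^3 + 6*x^2 - 8*x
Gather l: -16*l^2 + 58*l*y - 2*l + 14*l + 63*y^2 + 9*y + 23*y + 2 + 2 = -16*l^2 + l*(58*y + 12) + 63*y^2 + 32*y + 4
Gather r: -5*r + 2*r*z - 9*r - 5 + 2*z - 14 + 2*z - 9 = r*(2*z - 14) + 4*z - 28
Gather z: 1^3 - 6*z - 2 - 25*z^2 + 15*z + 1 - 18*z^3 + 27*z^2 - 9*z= -18*z^3 + 2*z^2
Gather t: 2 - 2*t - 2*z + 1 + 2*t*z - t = t*(2*z - 3) - 2*z + 3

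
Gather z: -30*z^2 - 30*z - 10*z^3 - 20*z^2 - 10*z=-10*z^3 - 50*z^2 - 40*z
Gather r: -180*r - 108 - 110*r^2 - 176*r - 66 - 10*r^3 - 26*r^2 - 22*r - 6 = -10*r^3 - 136*r^2 - 378*r - 180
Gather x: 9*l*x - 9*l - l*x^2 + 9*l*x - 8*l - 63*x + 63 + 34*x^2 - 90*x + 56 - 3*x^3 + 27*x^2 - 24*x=-17*l - 3*x^3 + x^2*(61 - l) + x*(18*l - 177) + 119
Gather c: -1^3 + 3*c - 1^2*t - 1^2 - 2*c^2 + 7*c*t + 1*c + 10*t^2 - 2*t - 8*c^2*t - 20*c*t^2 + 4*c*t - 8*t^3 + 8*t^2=c^2*(-8*t - 2) + c*(-20*t^2 + 11*t + 4) - 8*t^3 + 18*t^2 - 3*t - 2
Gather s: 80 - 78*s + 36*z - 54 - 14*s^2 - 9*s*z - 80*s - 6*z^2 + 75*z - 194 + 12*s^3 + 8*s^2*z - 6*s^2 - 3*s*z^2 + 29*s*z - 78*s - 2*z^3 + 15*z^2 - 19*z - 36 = 12*s^3 + s^2*(8*z - 20) + s*(-3*z^2 + 20*z - 236) - 2*z^3 + 9*z^2 + 92*z - 204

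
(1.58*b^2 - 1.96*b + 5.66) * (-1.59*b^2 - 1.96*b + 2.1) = -2.5122*b^4 + 0.0196000000000001*b^3 - 1.8398*b^2 - 15.2096*b + 11.886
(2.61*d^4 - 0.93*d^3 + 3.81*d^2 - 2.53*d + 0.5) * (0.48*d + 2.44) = 1.2528*d^5 + 5.922*d^4 - 0.4404*d^3 + 8.082*d^2 - 5.9332*d + 1.22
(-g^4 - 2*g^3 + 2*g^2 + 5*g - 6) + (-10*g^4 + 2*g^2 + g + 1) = -11*g^4 - 2*g^3 + 4*g^2 + 6*g - 5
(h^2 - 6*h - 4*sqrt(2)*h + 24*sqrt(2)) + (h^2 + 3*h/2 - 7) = 2*h^2 - 4*sqrt(2)*h - 9*h/2 - 7 + 24*sqrt(2)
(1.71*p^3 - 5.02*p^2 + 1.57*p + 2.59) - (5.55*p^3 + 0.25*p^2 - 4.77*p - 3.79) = -3.84*p^3 - 5.27*p^2 + 6.34*p + 6.38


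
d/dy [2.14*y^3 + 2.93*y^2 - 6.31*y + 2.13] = 6.42*y^2 + 5.86*y - 6.31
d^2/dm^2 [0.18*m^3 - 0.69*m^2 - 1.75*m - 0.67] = 1.08*m - 1.38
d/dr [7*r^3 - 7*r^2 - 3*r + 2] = 21*r^2 - 14*r - 3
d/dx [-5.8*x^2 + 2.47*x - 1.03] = 2.47 - 11.6*x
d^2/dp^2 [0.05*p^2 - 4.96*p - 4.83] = 0.100000000000000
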